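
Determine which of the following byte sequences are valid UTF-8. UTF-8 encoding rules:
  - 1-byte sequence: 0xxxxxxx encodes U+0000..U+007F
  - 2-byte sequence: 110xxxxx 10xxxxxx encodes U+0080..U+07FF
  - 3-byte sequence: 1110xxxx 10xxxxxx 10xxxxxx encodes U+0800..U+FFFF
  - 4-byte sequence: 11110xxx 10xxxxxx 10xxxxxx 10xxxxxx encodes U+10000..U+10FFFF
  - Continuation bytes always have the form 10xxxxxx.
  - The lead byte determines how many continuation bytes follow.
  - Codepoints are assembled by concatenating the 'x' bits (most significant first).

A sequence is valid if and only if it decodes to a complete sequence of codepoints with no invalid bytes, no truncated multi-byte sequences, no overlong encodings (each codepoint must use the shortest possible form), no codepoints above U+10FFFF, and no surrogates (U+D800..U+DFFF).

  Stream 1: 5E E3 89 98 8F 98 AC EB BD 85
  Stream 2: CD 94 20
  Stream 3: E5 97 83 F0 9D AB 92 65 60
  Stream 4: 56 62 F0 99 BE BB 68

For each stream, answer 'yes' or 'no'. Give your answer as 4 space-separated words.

Stream 1: error at byte offset 4. INVALID
Stream 2: decodes cleanly. VALID
Stream 3: decodes cleanly. VALID
Stream 4: decodes cleanly. VALID

Answer: no yes yes yes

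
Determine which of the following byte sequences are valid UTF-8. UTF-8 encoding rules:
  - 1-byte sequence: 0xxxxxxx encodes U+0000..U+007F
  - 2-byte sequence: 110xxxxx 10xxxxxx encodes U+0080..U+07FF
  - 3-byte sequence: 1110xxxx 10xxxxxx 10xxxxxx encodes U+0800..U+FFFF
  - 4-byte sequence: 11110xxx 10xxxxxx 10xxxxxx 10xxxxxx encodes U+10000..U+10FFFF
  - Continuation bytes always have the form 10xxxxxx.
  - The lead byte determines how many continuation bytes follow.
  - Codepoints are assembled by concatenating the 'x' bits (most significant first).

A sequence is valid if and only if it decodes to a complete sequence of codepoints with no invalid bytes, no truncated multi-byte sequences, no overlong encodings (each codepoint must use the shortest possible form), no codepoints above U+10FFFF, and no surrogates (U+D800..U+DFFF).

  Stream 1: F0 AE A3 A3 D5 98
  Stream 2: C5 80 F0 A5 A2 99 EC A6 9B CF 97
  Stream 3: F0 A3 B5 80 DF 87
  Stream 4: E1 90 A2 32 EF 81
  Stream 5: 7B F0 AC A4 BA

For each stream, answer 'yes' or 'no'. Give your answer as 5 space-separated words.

Stream 1: decodes cleanly. VALID
Stream 2: decodes cleanly. VALID
Stream 3: decodes cleanly. VALID
Stream 4: error at byte offset 6. INVALID
Stream 5: decodes cleanly. VALID

Answer: yes yes yes no yes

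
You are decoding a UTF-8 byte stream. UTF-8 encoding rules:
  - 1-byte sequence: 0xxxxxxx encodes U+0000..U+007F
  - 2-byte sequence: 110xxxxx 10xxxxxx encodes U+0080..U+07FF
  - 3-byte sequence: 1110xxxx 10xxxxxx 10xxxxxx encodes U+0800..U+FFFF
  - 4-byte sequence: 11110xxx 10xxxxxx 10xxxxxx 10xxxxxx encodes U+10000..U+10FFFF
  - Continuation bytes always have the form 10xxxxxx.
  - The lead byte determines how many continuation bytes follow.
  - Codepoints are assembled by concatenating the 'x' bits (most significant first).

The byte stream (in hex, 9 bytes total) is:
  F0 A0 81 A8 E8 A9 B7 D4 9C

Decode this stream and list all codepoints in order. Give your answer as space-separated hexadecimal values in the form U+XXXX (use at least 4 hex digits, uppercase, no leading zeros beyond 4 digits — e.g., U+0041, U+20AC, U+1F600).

Byte[0]=F0: 4-byte lead, need 3 cont bytes. acc=0x0
Byte[1]=A0: continuation. acc=(acc<<6)|0x20=0x20
Byte[2]=81: continuation. acc=(acc<<6)|0x01=0x801
Byte[3]=A8: continuation. acc=(acc<<6)|0x28=0x20068
Completed: cp=U+20068 (starts at byte 0)
Byte[4]=E8: 3-byte lead, need 2 cont bytes. acc=0x8
Byte[5]=A9: continuation. acc=(acc<<6)|0x29=0x229
Byte[6]=B7: continuation. acc=(acc<<6)|0x37=0x8A77
Completed: cp=U+8A77 (starts at byte 4)
Byte[7]=D4: 2-byte lead, need 1 cont bytes. acc=0x14
Byte[8]=9C: continuation. acc=(acc<<6)|0x1C=0x51C
Completed: cp=U+051C (starts at byte 7)

Answer: U+20068 U+8A77 U+051C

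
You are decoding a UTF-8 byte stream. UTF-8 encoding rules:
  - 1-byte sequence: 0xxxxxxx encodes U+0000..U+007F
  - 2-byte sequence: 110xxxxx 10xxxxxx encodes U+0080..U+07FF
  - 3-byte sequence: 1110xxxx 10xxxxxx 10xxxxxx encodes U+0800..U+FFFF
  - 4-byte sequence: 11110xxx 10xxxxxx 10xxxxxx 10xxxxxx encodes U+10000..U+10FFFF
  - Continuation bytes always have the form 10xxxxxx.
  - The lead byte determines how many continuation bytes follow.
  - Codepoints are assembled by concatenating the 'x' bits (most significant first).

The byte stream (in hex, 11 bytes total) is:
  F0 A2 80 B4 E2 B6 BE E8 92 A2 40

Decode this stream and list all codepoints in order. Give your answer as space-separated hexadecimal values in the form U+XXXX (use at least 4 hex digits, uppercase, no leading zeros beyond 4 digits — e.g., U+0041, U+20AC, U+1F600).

Answer: U+22034 U+2DBE U+84A2 U+0040

Derivation:
Byte[0]=F0: 4-byte lead, need 3 cont bytes. acc=0x0
Byte[1]=A2: continuation. acc=(acc<<6)|0x22=0x22
Byte[2]=80: continuation. acc=(acc<<6)|0x00=0x880
Byte[3]=B4: continuation. acc=(acc<<6)|0x34=0x22034
Completed: cp=U+22034 (starts at byte 0)
Byte[4]=E2: 3-byte lead, need 2 cont bytes. acc=0x2
Byte[5]=B6: continuation. acc=(acc<<6)|0x36=0xB6
Byte[6]=BE: continuation. acc=(acc<<6)|0x3E=0x2DBE
Completed: cp=U+2DBE (starts at byte 4)
Byte[7]=E8: 3-byte lead, need 2 cont bytes. acc=0x8
Byte[8]=92: continuation. acc=(acc<<6)|0x12=0x212
Byte[9]=A2: continuation. acc=(acc<<6)|0x22=0x84A2
Completed: cp=U+84A2 (starts at byte 7)
Byte[10]=40: 1-byte ASCII. cp=U+0040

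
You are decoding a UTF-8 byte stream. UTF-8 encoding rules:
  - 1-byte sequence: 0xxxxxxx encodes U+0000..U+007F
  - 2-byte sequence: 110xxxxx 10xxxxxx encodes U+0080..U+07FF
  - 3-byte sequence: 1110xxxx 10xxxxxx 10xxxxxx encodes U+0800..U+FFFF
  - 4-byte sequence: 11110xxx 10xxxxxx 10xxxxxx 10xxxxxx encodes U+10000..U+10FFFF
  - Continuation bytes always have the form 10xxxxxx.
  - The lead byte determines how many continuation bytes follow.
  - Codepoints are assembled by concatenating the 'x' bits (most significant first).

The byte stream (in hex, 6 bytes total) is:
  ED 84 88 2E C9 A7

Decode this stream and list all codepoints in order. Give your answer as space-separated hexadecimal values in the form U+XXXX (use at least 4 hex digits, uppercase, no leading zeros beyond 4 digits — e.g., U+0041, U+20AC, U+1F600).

Answer: U+D108 U+002E U+0267

Derivation:
Byte[0]=ED: 3-byte lead, need 2 cont bytes. acc=0xD
Byte[1]=84: continuation. acc=(acc<<6)|0x04=0x344
Byte[2]=88: continuation. acc=(acc<<6)|0x08=0xD108
Completed: cp=U+D108 (starts at byte 0)
Byte[3]=2E: 1-byte ASCII. cp=U+002E
Byte[4]=C9: 2-byte lead, need 1 cont bytes. acc=0x9
Byte[5]=A7: continuation. acc=(acc<<6)|0x27=0x267
Completed: cp=U+0267 (starts at byte 4)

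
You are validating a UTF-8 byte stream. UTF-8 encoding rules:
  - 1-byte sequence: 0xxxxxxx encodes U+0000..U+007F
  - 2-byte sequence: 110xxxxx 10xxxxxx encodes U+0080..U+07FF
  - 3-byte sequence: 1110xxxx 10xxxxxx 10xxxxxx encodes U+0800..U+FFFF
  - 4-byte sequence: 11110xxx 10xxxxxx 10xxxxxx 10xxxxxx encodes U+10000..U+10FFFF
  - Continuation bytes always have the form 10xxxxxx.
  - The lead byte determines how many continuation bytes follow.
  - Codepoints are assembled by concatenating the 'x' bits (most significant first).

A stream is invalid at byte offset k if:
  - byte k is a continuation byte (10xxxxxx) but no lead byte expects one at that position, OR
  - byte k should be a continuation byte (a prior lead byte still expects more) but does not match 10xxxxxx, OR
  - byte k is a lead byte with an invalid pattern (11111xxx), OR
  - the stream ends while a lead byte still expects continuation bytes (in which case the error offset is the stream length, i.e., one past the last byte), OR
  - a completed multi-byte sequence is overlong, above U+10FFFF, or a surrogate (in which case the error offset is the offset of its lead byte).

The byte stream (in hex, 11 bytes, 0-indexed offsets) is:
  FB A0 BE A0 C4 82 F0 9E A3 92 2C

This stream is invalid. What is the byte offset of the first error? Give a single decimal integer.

Answer: 0

Derivation:
Byte[0]=FB: INVALID lead byte (not 0xxx/110x/1110/11110)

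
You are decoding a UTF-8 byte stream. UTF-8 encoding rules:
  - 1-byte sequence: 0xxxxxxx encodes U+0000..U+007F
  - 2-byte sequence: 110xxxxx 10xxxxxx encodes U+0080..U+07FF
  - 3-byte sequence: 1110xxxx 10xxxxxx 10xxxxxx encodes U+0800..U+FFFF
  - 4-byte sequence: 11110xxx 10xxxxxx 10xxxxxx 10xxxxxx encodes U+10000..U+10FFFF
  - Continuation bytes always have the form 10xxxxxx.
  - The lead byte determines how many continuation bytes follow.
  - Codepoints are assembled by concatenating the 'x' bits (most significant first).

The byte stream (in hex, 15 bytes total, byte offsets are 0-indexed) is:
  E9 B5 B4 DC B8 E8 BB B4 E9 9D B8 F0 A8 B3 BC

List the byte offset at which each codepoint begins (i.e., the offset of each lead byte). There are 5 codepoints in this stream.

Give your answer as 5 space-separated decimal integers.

Byte[0]=E9: 3-byte lead, need 2 cont bytes. acc=0x9
Byte[1]=B5: continuation. acc=(acc<<6)|0x35=0x275
Byte[2]=B4: continuation. acc=(acc<<6)|0x34=0x9D74
Completed: cp=U+9D74 (starts at byte 0)
Byte[3]=DC: 2-byte lead, need 1 cont bytes. acc=0x1C
Byte[4]=B8: continuation. acc=(acc<<6)|0x38=0x738
Completed: cp=U+0738 (starts at byte 3)
Byte[5]=E8: 3-byte lead, need 2 cont bytes. acc=0x8
Byte[6]=BB: continuation. acc=(acc<<6)|0x3B=0x23B
Byte[7]=B4: continuation. acc=(acc<<6)|0x34=0x8EF4
Completed: cp=U+8EF4 (starts at byte 5)
Byte[8]=E9: 3-byte lead, need 2 cont bytes. acc=0x9
Byte[9]=9D: continuation. acc=(acc<<6)|0x1D=0x25D
Byte[10]=B8: continuation. acc=(acc<<6)|0x38=0x9778
Completed: cp=U+9778 (starts at byte 8)
Byte[11]=F0: 4-byte lead, need 3 cont bytes. acc=0x0
Byte[12]=A8: continuation. acc=(acc<<6)|0x28=0x28
Byte[13]=B3: continuation. acc=(acc<<6)|0x33=0xA33
Byte[14]=BC: continuation. acc=(acc<<6)|0x3C=0x28CFC
Completed: cp=U+28CFC (starts at byte 11)

Answer: 0 3 5 8 11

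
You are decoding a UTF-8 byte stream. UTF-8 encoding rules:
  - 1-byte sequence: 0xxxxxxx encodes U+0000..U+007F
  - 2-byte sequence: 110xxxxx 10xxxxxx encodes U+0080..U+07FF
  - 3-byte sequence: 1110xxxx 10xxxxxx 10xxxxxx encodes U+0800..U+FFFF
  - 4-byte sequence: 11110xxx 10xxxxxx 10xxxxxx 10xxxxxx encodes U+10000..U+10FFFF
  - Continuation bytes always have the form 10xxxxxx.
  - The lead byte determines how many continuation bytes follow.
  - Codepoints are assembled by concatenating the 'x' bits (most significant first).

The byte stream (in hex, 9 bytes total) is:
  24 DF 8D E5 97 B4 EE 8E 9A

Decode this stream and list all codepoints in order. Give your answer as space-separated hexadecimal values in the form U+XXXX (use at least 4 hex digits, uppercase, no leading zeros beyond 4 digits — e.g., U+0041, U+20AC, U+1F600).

Byte[0]=24: 1-byte ASCII. cp=U+0024
Byte[1]=DF: 2-byte lead, need 1 cont bytes. acc=0x1F
Byte[2]=8D: continuation. acc=(acc<<6)|0x0D=0x7CD
Completed: cp=U+07CD (starts at byte 1)
Byte[3]=E5: 3-byte lead, need 2 cont bytes. acc=0x5
Byte[4]=97: continuation. acc=(acc<<6)|0x17=0x157
Byte[5]=B4: continuation. acc=(acc<<6)|0x34=0x55F4
Completed: cp=U+55F4 (starts at byte 3)
Byte[6]=EE: 3-byte lead, need 2 cont bytes. acc=0xE
Byte[7]=8E: continuation. acc=(acc<<6)|0x0E=0x38E
Byte[8]=9A: continuation. acc=(acc<<6)|0x1A=0xE39A
Completed: cp=U+E39A (starts at byte 6)

Answer: U+0024 U+07CD U+55F4 U+E39A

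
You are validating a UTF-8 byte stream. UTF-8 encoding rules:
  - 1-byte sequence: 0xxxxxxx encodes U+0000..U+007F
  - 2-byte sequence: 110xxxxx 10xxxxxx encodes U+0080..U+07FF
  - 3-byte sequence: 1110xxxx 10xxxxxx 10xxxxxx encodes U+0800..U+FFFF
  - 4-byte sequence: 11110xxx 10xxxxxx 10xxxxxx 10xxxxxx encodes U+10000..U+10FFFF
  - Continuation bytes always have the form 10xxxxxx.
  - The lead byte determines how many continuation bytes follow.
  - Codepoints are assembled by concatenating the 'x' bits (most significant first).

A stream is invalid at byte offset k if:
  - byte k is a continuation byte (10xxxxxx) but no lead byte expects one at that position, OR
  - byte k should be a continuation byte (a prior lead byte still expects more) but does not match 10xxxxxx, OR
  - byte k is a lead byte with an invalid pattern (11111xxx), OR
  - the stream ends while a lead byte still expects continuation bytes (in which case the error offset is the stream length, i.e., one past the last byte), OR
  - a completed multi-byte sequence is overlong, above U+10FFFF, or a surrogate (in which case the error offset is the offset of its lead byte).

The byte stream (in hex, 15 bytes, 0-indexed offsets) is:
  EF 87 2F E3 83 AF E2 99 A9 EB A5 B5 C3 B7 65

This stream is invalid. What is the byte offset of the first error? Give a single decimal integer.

Answer: 2

Derivation:
Byte[0]=EF: 3-byte lead, need 2 cont bytes. acc=0xF
Byte[1]=87: continuation. acc=(acc<<6)|0x07=0x3C7
Byte[2]=2F: expected 10xxxxxx continuation. INVALID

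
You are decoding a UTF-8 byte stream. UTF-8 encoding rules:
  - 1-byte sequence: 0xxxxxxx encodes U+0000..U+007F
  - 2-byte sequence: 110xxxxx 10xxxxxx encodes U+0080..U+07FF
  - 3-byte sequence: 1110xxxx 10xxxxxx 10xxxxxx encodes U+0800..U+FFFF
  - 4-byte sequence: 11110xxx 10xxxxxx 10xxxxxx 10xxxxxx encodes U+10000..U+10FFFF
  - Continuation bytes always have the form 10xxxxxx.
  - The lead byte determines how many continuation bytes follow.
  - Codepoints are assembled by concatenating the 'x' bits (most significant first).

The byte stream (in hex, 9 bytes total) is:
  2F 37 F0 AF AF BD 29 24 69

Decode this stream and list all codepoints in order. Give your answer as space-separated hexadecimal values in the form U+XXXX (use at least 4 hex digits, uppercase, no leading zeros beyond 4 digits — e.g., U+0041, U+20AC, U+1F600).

Byte[0]=2F: 1-byte ASCII. cp=U+002F
Byte[1]=37: 1-byte ASCII. cp=U+0037
Byte[2]=F0: 4-byte lead, need 3 cont bytes. acc=0x0
Byte[3]=AF: continuation. acc=(acc<<6)|0x2F=0x2F
Byte[4]=AF: continuation. acc=(acc<<6)|0x2F=0xBEF
Byte[5]=BD: continuation. acc=(acc<<6)|0x3D=0x2FBFD
Completed: cp=U+2FBFD (starts at byte 2)
Byte[6]=29: 1-byte ASCII. cp=U+0029
Byte[7]=24: 1-byte ASCII. cp=U+0024
Byte[8]=69: 1-byte ASCII. cp=U+0069

Answer: U+002F U+0037 U+2FBFD U+0029 U+0024 U+0069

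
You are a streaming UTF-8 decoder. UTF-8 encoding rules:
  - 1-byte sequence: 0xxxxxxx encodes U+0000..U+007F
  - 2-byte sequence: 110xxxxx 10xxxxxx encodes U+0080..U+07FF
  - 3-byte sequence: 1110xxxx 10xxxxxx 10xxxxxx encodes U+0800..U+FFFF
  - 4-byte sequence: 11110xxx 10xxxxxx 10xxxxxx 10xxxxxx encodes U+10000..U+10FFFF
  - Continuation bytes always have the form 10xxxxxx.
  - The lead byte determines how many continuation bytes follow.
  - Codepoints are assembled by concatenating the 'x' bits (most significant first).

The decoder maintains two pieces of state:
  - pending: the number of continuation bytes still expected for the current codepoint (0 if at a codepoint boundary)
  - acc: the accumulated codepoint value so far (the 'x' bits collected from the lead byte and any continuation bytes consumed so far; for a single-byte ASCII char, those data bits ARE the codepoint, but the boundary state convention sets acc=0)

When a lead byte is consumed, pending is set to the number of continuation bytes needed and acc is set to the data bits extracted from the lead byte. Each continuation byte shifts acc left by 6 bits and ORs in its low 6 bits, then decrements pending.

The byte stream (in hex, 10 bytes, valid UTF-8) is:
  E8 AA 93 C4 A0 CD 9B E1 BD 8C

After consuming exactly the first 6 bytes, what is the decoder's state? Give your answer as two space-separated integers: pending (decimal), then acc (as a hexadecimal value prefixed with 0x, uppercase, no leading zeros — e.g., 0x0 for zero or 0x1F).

Byte[0]=E8: 3-byte lead. pending=2, acc=0x8
Byte[1]=AA: continuation. acc=(acc<<6)|0x2A=0x22A, pending=1
Byte[2]=93: continuation. acc=(acc<<6)|0x13=0x8A93, pending=0
Byte[3]=C4: 2-byte lead. pending=1, acc=0x4
Byte[4]=A0: continuation. acc=(acc<<6)|0x20=0x120, pending=0
Byte[5]=CD: 2-byte lead. pending=1, acc=0xD

Answer: 1 0xD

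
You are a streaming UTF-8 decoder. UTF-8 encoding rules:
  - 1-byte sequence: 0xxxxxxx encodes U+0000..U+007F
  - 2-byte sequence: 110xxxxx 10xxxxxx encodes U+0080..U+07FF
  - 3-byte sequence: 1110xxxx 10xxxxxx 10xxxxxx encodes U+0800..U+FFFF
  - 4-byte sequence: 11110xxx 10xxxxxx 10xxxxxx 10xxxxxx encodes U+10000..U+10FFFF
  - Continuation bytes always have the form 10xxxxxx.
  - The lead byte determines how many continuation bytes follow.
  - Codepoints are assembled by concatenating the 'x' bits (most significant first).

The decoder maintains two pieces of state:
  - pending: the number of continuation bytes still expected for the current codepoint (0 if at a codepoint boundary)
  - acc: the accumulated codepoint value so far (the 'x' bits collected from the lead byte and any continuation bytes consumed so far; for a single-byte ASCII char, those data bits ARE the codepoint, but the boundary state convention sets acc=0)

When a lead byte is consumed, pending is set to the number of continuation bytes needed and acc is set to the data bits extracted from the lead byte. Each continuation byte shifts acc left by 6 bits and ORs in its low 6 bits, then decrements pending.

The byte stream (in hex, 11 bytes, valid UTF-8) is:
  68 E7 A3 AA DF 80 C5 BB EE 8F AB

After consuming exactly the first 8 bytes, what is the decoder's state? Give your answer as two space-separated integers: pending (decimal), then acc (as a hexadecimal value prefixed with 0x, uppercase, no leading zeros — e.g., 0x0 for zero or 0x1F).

Byte[0]=68: 1-byte. pending=0, acc=0x0
Byte[1]=E7: 3-byte lead. pending=2, acc=0x7
Byte[2]=A3: continuation. acc=(acc<<6)|0x23=0x1E3, pending=1
Byte[3]=AA: continuation. acc=(acc<<6)|0x2A=0x78EA, pending=0
Byte[4]=DF: 2-byte lead. pending=1, acc=0x1F
Byte[5]=80: continuation. acc=(acc<<6)|0x00=0x7C0, pending=0
Byte[6]=C5: 2-byte lead. pending=1, acc=0x5
Byte[7]=BB: continuation. acc=(acc<<6)|0x3B=0x17B, pending=0

Answer: 0 0x17B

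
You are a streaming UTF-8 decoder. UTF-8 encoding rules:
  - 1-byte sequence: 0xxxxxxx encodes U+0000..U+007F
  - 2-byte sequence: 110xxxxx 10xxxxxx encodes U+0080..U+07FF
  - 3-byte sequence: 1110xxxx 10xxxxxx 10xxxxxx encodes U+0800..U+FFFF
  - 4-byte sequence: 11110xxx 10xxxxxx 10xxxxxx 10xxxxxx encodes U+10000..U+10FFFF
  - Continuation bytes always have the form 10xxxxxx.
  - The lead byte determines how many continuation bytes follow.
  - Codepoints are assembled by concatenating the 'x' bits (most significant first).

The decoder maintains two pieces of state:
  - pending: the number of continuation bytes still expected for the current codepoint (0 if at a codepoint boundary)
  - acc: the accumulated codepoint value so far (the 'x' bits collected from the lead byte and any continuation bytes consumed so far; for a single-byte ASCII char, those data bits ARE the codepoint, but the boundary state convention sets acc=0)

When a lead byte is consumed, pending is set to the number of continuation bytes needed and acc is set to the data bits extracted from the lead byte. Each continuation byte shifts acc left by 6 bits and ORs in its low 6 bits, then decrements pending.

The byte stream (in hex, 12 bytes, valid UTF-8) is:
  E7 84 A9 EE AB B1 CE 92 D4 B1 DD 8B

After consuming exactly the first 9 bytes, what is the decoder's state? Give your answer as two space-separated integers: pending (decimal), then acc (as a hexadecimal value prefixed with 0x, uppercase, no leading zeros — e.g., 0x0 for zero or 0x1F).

Answer: 1 0x14

Derivation:
Byte[0]=E7: 3-byte lead. pending=2, acc=0x7
Byte[1]=84: continuation. acc=(acc<<6)|0x04=0x1C4, pending=1
Byte[2]=A9: continuation. acc=(acc<<6)|0x29=0x7129, pending=0
Byte[3]=EE: 3-byte lead. pending=2, acc=0xE
Byte[4]=AB: continuation. acc=(acc<<6)|0x2B=0x3AB, pending=1
Byte[5]=B1: continuation. acc=(acc<<6)|0x31=0xEAF1, pending=0
Byte[6]=CE: 2-byte lead. pending=1, acc=0xE
Byte[7]=92: continuation. acc=(acc<<6)|0x12=0x392, pending=0
Byte[8]=D4: 2-byte lead. pending=1, acc=0x14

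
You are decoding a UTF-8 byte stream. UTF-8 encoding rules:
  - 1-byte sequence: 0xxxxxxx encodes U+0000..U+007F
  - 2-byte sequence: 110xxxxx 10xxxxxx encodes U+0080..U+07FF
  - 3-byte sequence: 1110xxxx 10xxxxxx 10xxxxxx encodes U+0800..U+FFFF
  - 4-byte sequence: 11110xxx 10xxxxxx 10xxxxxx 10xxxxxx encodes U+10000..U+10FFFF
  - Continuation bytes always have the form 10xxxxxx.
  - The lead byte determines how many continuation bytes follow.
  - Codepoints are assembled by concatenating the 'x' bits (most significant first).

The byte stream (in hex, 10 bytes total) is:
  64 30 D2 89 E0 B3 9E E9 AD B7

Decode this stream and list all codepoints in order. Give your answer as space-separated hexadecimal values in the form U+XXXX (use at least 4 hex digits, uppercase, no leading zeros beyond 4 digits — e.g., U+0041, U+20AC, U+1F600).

Byte[0]=64: 1-byte ASCII. cp=U+0064
Byte[1]=30: 1-byte ASCII. cp=U+0030
Byte[2]=D2: 2-byte lead, need 1 cont bytes. acc=0x12
Byte[3]=89: continuation. acc=(acc<<6)|0x09=0x489
Completed: cp=U+0489 (starts at byte 2)
Byte[4]=E0: 3-byte lead, need 2 cont bytes. acc=0x0
Byte[5]=B3: continuation. acc=(acc<<6)|0x33=0x33
Byte[6]=9E: continuation. acc=(acc<<6)|0x1E=0xCDE
Completed: cp=U+0CDE (starts at byte 4)
Byte[7]=E9: 3-byte lead, need 2 cont bytes. acc=0x9
Byte[8]=AD: continuation. acc=(acc<<6)|0x2D=0x26D
Byte[9]=B7: continuation. acc=(acc<<6)|0x37=0x9B77
Completed: cp=U+9B77 (starts at byte 7)

Answer: U+0064 U+0030 U+0489 U+0CDE U+9B77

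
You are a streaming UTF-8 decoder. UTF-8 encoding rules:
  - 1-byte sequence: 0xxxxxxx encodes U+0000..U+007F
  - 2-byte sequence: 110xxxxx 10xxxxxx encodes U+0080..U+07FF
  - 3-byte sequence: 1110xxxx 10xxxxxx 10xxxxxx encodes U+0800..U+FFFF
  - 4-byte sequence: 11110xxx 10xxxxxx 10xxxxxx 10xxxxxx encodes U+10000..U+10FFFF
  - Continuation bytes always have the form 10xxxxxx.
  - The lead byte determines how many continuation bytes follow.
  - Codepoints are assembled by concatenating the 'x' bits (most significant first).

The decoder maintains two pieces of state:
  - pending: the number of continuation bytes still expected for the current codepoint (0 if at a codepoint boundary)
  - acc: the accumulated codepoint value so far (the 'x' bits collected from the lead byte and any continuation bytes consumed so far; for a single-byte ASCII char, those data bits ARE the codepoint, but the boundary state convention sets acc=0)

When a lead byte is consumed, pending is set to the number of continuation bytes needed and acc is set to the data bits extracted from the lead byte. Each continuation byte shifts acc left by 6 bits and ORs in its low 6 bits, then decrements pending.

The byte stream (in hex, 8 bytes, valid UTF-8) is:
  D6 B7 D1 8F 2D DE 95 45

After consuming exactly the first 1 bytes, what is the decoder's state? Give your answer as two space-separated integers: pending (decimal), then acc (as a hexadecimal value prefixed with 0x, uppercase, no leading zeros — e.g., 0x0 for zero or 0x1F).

Answer: 1 0x16

Derivation:
Byte[0]=D6: 2-byte lead. pending=1, acc=0x16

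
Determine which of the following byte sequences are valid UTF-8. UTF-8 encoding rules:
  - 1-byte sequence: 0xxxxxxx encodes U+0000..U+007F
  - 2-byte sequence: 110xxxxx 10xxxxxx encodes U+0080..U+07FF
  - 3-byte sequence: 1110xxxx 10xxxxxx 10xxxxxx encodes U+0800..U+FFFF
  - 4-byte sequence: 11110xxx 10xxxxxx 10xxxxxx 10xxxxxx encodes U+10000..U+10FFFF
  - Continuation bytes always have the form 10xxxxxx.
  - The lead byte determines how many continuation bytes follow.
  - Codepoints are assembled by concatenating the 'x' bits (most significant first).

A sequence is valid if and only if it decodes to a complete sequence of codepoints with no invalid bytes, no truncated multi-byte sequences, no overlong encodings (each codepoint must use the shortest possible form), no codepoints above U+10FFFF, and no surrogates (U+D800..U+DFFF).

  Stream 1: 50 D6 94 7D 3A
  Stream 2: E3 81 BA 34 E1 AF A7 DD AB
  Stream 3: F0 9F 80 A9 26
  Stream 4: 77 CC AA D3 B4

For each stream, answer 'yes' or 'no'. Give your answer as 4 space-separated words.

Answer: yes yes yes yes

Derivation:
Stream 1: decodes cleanly. VALID
Stream 2: decodes cleanly. VALID
Stream 3: decodes cleanly. VALID
Stream 4: decodes cleanly. VALID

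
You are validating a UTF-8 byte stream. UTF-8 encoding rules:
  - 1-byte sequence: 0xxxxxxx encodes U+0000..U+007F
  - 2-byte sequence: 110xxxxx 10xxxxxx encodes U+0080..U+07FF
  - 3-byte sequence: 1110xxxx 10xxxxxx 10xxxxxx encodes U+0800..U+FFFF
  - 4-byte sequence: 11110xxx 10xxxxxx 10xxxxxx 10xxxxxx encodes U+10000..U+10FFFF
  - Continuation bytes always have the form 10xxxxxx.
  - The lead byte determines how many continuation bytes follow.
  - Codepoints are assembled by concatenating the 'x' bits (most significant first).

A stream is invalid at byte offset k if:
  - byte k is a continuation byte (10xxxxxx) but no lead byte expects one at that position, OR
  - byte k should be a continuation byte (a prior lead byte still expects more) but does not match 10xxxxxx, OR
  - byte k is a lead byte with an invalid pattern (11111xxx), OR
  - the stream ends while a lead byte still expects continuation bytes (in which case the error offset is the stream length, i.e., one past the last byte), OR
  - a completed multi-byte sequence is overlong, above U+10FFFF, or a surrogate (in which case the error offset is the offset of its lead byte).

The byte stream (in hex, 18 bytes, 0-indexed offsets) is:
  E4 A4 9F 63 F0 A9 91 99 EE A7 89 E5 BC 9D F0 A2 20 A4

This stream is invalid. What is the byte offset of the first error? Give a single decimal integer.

Answer: 16

Derivation:
Byte[0]=E4: 3-byte lead, need 2 cont bytes. acc=0x4
Byte[1]=A4: continuation. acc=(acc<<6)|0x24=0x124
Byte[2]=9F: continuation. acc=(acc<<6)|0x1F=0x491F
Completed: cp=U+491F (starts at byte 0)
Byte[3]=63: 1-byte ASCII. cp=U+0063
Byte[4]=F0: 4-byte lead, need 3 cont bytes. acc=0x0
Byte[5]=A9: continuation. acc=(acc<<6)|0x29=0x29
Byte[6]=91: continuation. acc=(acc<<6)|0x11=0xA51
Byte[7]=99: continuation. acc=(acc<<6)|0x19=0x29459
Completed: cp=U+29459 (starts at byte 4)
Byte[8]=EE: 3-byte lead, need 2 cont bytes. acc=0xE
Byte[9]=A7: continuation. acc=(acc<<6)|0x27=0x3A7
Byte[10]=89: continuation. acc=(acc<<6)|0x09=0xE9C9
Completed: cp=U+E9C9 (starts at byte 8)
Byte[11]=E5: 3-byte lead, need 2 cont bytes. acc=0x5
Byte[12]=BC: continuation. acc=(acc<<6)|0x3C=0x17C
Byte[13]=9D: continuation. acc=(acc<<6)|0x1D=0x5F1D
Completed: cp=U+5F1D (starts at byte 11)
Byte[14]=F0: 4-byte lead, need 3 cont bytes. acc=0x0
Byte[15]=A2: continuation. acc=(acc<<6)|0x22=0x22
Byte[16]=20: expected 10xxxxxx continuation. INVALID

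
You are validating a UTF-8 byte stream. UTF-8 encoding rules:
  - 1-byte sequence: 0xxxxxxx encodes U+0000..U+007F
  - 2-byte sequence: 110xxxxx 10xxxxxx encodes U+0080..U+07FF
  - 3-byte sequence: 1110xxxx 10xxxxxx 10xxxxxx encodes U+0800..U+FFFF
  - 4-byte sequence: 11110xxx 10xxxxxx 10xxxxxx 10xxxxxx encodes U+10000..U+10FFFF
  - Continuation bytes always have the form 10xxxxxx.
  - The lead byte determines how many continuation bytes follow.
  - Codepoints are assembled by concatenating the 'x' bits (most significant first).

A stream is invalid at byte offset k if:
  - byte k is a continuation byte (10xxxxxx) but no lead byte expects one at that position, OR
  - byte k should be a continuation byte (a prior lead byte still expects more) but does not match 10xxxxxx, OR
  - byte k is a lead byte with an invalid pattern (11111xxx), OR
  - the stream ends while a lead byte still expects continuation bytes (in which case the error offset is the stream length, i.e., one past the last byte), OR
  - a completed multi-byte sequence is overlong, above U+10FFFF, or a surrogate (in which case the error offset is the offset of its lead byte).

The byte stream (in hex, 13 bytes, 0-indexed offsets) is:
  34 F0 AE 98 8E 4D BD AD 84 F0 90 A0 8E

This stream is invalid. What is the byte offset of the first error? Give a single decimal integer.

Byte[0]=34: 1-byte ASCII. cp=U+0034
Byte[1]=F0: 4-byte lead, need 3 cont bytes. acc=0x0
Byte[2]=AE: continuation. acc=(acc<<6)|0x2E=0x2E
Byte[3]=98: continuation. acc=(acc<<6)|0x18=0xB98
Byte[4]=8E: continuation. acc=(acc<<6)|0x0E=0x2E60E
Completed: cp=U+2E60E (starts at byte 1)
Byte[5]=4D: 1-byte ASCII. cp=U+004D
Byte[6]=BD: INVALID lead byte (not 0xxx/110x/1110/11110)

Answer: 6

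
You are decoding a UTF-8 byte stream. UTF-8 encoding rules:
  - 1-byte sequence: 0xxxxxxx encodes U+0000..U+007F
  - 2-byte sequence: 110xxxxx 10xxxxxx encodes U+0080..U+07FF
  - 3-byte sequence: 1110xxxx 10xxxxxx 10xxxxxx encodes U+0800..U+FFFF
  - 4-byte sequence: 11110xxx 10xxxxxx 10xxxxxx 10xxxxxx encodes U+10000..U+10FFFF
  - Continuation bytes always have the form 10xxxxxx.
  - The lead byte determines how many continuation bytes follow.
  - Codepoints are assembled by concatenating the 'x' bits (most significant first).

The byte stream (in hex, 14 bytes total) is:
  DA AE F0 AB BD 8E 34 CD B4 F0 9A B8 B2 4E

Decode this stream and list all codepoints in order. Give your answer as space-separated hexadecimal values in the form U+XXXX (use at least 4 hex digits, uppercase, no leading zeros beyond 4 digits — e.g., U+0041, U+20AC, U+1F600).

Byte[0]=DA: 2-byte lead, need 1 cont bytes. acc=0x1A
Byte[1]=AE: continuation. acc=(acc<<6)|0x2E=0x6AE
Completed: cp=U+06AE (starts at byte 0)
Byte[2]=F0: 4-byte lead, need 3 cont bytes. acc=0x0
Byte[3]=AB: continuation. acc=(acc<<6)|0x2B=0x2B
Byte[4]=BD: continuation. acc=(acc<<6)|0x3D=0xAFD
Byte[5]=8E: continuation. acc=(acc<<6)|0x0E=0x2BF4E
Completed: cp=U+2BF4E (starts at byte 2)
Byte[6]=34: 1-byte ASCII. cp=U+0034
Byte[7]=CD: 2-byte lead, need 1 cont bytes. acc=0xD
Byte[8]=B4: continuation. acc=(acc<<6)|0x34=0x374
Completed: cp=U+0374 (starts at byte 7)
Byte[9]=F0: 4-byte lead, need 3 cont bytes. acc=0x0
Byte[10]=9A: continuation. acc=(acc<<6)|0x1A=0x1A
Byte[11]=B8: continuation. acc=(acc<<6)|0x38=0x6B8
Byte[12]=B2: continuation. acc=(acc<<6)|0x32=0x1AE32
Completed: cp=U+1AE32 (starts at byte 9)
Byte[13]=4E: 1-byte ASCII. cp=U+004E

Answer: U+06AE U+2BF4E U+0034 U+0374 U+1AE32 U+004E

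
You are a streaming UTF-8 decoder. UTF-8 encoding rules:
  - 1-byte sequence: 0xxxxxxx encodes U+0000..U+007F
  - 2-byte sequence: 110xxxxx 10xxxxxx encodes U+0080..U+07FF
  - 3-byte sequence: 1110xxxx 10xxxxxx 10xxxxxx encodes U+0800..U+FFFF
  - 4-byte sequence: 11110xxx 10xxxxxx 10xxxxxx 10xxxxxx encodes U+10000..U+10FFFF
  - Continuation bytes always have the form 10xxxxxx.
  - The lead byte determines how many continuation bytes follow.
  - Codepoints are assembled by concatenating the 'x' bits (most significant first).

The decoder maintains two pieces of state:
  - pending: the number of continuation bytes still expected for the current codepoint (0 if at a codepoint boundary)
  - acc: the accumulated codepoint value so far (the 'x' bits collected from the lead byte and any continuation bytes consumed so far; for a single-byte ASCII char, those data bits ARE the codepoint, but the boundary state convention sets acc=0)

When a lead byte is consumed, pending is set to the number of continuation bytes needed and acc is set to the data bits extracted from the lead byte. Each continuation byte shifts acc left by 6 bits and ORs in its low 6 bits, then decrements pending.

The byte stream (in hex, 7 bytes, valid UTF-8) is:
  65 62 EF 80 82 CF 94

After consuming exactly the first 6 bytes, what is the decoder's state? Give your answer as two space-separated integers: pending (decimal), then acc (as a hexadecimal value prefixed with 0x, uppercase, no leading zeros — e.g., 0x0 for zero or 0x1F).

Byte[0]=65: 1-byte. pending=0, acc=0x0
Byte[1]=62: 1-byte. pending=0, acc=0x0
Byte[2]=EF: 3-byte lead. pending=2, acc=0xF
Byte[3]=80: continuation. acc=(acc<<6)|0x00=0x3C0, pending=1
Byte[4]=82: continuation. acc=(acc<<6)|0x02=0xF002, pending=0
Byte[5]=CF: 2-byte lead. pending=1, acc=0xF

Answer: 1 0xF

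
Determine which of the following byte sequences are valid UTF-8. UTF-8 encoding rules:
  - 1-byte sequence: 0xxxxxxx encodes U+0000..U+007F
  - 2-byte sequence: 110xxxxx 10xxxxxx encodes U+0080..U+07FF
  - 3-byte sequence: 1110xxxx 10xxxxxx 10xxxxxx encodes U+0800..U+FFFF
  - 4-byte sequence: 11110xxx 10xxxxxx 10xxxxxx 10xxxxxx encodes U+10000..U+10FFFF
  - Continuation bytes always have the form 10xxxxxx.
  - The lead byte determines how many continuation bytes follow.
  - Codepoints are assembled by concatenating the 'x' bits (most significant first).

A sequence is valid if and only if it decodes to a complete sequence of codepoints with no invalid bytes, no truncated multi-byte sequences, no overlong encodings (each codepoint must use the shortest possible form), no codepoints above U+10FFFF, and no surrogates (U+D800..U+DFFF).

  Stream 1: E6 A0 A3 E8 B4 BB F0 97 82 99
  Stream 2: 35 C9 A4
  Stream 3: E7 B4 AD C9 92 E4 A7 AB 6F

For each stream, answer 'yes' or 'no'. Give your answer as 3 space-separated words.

Answer: yes yes yes

Derivation:
Stream 1: decodes cleanly. VALID
Stream 2: decodes cleanly. VALID
Stream 3: decodes cleanly. VALID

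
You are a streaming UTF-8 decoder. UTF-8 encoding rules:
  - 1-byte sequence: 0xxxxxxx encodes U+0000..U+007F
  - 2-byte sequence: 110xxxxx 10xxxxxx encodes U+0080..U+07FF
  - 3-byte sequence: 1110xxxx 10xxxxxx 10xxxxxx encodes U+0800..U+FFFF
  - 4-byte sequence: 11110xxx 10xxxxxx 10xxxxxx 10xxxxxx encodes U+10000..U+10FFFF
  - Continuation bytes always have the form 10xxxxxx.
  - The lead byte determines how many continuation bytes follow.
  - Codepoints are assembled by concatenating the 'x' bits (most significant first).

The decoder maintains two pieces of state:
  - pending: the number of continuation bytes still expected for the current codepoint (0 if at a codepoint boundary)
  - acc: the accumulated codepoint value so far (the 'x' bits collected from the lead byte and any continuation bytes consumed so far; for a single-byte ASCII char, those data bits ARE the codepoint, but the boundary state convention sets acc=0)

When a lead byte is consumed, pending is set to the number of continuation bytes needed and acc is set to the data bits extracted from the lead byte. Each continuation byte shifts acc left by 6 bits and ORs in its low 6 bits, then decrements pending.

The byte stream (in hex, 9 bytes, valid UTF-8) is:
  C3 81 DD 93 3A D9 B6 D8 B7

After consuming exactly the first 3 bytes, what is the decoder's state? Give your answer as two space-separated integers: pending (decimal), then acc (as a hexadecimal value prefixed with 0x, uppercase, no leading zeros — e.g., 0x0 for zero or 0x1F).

Answer: 1 0x1D

Derivation:
Byte[0]=C3: 2-byte lead. pending=1, acc=0x3
Byte[1]=81: continuation. acc=(acc<<6)|0x01=0xC1, pending=0
Byte[2]=DD: 2-byte lead. pending=1, acc=0x1D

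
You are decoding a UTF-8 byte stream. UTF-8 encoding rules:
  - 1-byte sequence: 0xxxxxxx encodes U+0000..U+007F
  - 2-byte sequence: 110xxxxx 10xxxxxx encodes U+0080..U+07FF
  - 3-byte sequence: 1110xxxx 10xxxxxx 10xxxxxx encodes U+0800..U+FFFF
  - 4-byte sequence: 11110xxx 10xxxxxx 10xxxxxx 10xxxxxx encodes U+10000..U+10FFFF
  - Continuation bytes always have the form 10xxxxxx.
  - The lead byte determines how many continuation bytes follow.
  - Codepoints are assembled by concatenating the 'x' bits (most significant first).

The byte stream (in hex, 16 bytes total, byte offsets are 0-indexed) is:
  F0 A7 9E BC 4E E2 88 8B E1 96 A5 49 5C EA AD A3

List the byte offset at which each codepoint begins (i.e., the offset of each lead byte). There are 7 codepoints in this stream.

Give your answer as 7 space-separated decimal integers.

Answer: 0 4 5 8 11 12 13

Derivation:
Byte[0]=F0: 4-byte lead, need 3 cont bytes. acc=0x0
Byte[1]=A7: continuation. acc=(acc<<6)|0x27=0x27
Byte[2]=9E: continuation. acc=(acc<<6)|0x1E=0x9DE
Byte[3]=BC: continuation. acc=(acc<<6)|0x3C=0x277BC
Completed: cp=U+277BC (starts at byte 0)
Byte[4]=4E: 1-byte ASCII. cp=U+004E
Byte[5]=E2: 3-byte lead, need 2 cont bytes. acc=0x2
Byte[6]=88: continuation. acc=(acc<<6)|0x08=0x88
Byte[7]=8B: continuation. acc=(acc<<6)|0x0B=0x220B
Completed: cp=U+220B (starts at byte 5)
Byte[8]=E1: 3-byte lead, need 2 cont bytes. acc=0x1
Byte[9]=96: continuation. acc=(acc<<6)|0x16=0x56
Byte[10]=A5: continuation. acc=(acc<<6)|0x25=0x15A5
Completed: cp=U+15A5 (starts at byte 8)
Byte[11]=49: 1-byte ASCII. cp=U+0049
Byte[12]=5C: 1-byte ASCII. cp=U+005C
Byte[13]=EA: 3-byte lead, need 2 cont bytes. acc=0xA
Byte[14]=AD: continuation. acc=(acc<<6)|0x2D=0x2AD
Byte[15]=A3: continuation. acc=(acc<<6)|0x23=0xAB63
Completed: cp=U+AB63 (starts at byte 13)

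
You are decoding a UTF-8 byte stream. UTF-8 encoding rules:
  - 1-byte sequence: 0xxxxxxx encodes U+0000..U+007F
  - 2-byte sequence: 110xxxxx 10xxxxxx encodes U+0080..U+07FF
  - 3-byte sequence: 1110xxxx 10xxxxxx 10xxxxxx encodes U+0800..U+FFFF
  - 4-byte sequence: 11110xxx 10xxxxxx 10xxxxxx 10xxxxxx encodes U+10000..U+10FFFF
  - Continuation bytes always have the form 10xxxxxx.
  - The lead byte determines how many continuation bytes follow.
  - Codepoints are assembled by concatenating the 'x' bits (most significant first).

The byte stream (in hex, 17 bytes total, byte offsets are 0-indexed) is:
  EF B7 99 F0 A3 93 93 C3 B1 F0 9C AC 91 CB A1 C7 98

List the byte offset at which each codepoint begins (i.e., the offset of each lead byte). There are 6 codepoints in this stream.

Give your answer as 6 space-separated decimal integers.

Answer: 0 3 7 9 13 15

Derivation:
Byte[0]=EF: 3-byte lead, need 2 cont bytes. acc=0xF
Byte[1]=B7: continuation. acc=(acc<<6)|0x37=0x3F7
Byte[2]=99: continuation. acc=(acc<<6)|0x19=0xFDD9
Completed: cp=U+FDD9 (starts at byte 0)
Byte[3]=F0: 4-byte lead, need 3 cont bytes. acc=0x0
Byte[4]=A3: continuation. acc=(acc<<6)|0x23=0x23
Byte[5]=93: continuation. acc=(acc<<6)|0x13=0x8D3
Byte[6]=93: continuation. acc=(acc<<6)|0x13=0x234D3
Completed: cp=U+234D3 (starts at byte 3)
Byte[7]=C3: 2-byte lead, need 1 cont bytes. acc=0x3
Byte[8]=B1: continuation. acc=(acc<<6)|0x31=0xF1
Completed: cp=U+00F1 (starts at byte 7)
Byte[9]=F0: 4-byte lead, need 3 cont bytes. acc=0x0
Byte[10]=9C: continuation. acc=(acc<<6)|0x1C=0x1C
Byte[11]=AC: continuation. acc=(acc<<6)|0x2C=0x72C
Byte[12]=91: continuation. acc=(acc<<6)|0x11=0x1CB11
Completed: cp=U+1CB11 (starts at byte 9)
Byte[13]=CB: 2-byte lead, need 1 cont bytes. acc=0xB
Byte[14]=A1: continuation. acc=(acc<<6)|0x21=0x2E1
Completed: cp=U+02E1 (starts at byte 13)
Byte[15]=C7: 2-byte lead, need 1 cont bytes. acc=0x7
Byte[16]=98: continuation. acc=(acc<<6)|0x18=0x1D8
Completed: cp=U+01D8 (starts at byte 15)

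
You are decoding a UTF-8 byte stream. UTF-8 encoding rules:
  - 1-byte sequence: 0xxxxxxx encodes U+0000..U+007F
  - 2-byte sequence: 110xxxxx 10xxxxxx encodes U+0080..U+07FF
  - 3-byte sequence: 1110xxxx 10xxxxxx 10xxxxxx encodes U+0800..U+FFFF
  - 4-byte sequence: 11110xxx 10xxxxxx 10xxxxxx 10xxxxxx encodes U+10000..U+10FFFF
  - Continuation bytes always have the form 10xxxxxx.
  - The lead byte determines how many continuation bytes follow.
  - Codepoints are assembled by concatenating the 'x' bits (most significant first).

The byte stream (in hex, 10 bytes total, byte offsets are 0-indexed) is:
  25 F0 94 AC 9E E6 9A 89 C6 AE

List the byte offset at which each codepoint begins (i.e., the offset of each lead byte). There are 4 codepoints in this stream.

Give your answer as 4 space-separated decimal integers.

Byte[0]=25: 1-byte ASCII. cp=U+0025
Byte[1]=F0: 4-byte lead, need 3 cont bytes. acc=0x0
Byte[2]=94: continuation. acc=(acc<<6)|0x14=0x14
Byte[3]=AC: continuation. acc=(acc<<6)|0x2C=0x52C
Byte[4]=9E: continuation. acc=(acc<<6)|0x1E=0x14B1E
Completed: cp=U+14B1E (starts at byte 1)
Byte[5]=E6: 3-byte lead, need 2 cont bytes. acc=0x6
Byte[6]=9A: continuation. acc=(acc<<6)|0x1A=0x19A
Byte[7]=89: continuation. acc=(acc<<6)|0x09=0x6689
Completed: cp=U+6689 (starts at byte 5)
Byte[8]=C6: 2-byte lead, need 1 cont bytes. acc=0x6
Byte[9]=AE: continuation. acc=(acc<<6)|0x2E=0x1AE
Completed: cp=U+01AE (starts at byte 8)

Answer: 0 1 5 8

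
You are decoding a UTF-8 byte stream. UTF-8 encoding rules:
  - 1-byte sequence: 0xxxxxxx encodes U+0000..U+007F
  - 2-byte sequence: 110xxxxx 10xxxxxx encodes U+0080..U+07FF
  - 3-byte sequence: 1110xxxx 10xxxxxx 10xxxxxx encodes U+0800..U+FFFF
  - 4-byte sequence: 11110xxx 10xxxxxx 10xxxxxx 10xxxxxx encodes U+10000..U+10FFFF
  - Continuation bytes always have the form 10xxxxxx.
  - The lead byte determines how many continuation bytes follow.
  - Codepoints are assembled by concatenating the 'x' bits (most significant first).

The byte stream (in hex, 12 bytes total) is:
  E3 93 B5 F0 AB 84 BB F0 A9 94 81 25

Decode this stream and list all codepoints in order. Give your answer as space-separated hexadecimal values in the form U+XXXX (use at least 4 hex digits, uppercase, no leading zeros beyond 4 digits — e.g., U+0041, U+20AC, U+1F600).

Byte[0]=E3: 3-byte lead, need 2 cont bytes. acc=0x3
Byte[1]=93: continuation. acc=(acc<<6)|0x13=0xD3
Byte[2]=B5: continuation. acc=(acc<<6)|0x35=0x34F5
Completed: cp=U+34F5 (starts at byte 0)
Byte[3]=F0: 4-byte lead, need 3 cont bytes. acc=0x0
Byte[4]=AB: continuation. acc=(acc<<6)|0x2B=0x2B
Byte[5]=84: continuation. acc=(acc<<6)|0x04=0xAC4
Byte[6]=BB: continuation. acc=(acc<<6)|0x3B=0x2B13B
Completed: cp=U+2B13B (starts at byte 3)
Byte[7]=F0: 4-byte lead, need 3 cont bytes. acc=0x0
Byte[8]=A9: continuation. acc=(acc<<6)|0x29=0x29
Byte[9]=94: continuation. acc=(acc<<6)|0x14=0xA54
Byte[10]=81: continuation. acc=(acc<<6)|0x01=0x29501
Completed: cp=U+29501 (starts at byte 7)
Byte[11]=25: 1-byte ASCII. cp=U+0025

Answer: U+34F5 U+2B13B U+29501 U+0025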